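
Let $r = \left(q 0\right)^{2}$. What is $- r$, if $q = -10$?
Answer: $0$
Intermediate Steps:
$r = 0$ ($r = \left(\left(-10\right) 0\right)^{2} = 0^{2} = 0$)
$- r = \left(-1\right) 0 = 0$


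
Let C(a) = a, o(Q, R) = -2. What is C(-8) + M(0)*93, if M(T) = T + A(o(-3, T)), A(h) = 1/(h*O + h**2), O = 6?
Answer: -157/8 ≈ -19.625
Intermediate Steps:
A(h) = 1/(h**2 + 6*h) (A(h) = 1/(h*6 + h**2) = 1/(6*h + h**2) = 1/(h**2 + 6*h))
M(T) = -1/8 + T (M(T) = T + 1/((-2)*(6 - 2)) = T - 1/2/4 = T - 1/2*1/4 = T - 1/8 = -1/8 + T)
C(-8) + M(0)*93 = -8 + (-1/8 + 0)*93 = -8 - 1/8*93 = -8 - 93/8 = -157/8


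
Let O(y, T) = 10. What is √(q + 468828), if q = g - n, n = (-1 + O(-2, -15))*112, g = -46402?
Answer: √421418 ≈ 649.17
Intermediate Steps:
n = 1008 (n = (-1 + 10)*112 = 9*112 = 1008)
q = -47410 (q = -46402 - 1*1008 = -46402 - 1008 = -47410)
√(q + 468828) = √(-47410 + 468828) = √421418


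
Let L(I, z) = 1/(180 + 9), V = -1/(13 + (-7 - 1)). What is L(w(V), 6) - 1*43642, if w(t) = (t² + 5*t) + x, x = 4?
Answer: -8248337/189 ≈ -43642.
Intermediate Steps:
V = -⅕ (V = -1/(13 - 8) = -1/5 = -1*⅕ = -⅕ ≈ -0.20000)
w(t) = 4 + t² + 5*t (w(t) = (t² + 5*t) + 4 = 4 + t² + 5*t)
L(I, z) = 1/189
L(w(V), 6) - 1*43642 = 1/189 - 1*43642 = 1/189 - 43642 = -8248337/189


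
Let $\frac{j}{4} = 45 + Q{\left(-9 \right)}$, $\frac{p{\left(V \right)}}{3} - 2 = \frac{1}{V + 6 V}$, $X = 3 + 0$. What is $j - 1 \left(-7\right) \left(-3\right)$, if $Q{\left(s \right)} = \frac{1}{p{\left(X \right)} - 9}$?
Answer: $\frac{788}{5} \approx 157.6$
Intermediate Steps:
$X = 3$
$p{\left(V \right)} = 6 + \frac{3}{7 V}$ ($p{\left(V \right)} = 6 + \frac{3}{V + 6 V} = 6 + \frac{3}{7 V}$)
$Q{\left(s \right)} = - \frac{7}{20}$ ($Q{\left(s \right)} = \frac{1}{\left(6 + \frac{3}{7 \cdot 3}\right) - 9} = \frac{1}{\left(6 + \frac{3}{7} \cdot \frac{1}{3}\right) - 9} = \frac{1}{\left(6 + \frac{1}{7}\right) - 9} = \frac{1}{\frac{43}{7} - 9} = \frac{1}{- \frac{20}{7}} = - \frac{7}{20}$)
$j = \frac{893}{5}$ ($j = 4 \left(45 - \frac{7}{20}\right) = 4 \cdot \frac{893}{20} = \frac{893}{5} \approx 178.6$)
$j - 1 \left(-7\right) \left(-3\right) = \frac{893}{5} - 1 \left(-7\right) \left(-3\right) = \frac{893}{5} - \left(-7\right) \left(-3\right) = \frac{893}{5} - 21 = \frac{788}{5}$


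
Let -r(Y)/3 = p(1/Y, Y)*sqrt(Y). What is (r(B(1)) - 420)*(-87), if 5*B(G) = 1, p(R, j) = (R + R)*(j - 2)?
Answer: 36540 - 4698*sqrt(5)/5 ≈ 34439.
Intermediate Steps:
p(R, j) = 2*R*(-2 + j) (p(R, j) = (2*R)*(-2 + j) = 2*R*(-2 + j))
B(G) = 1/5 (B(G) = (1/5)*1 = 1/5)
r(Y) = -6*(-2 + Y)/sqrt(Y) (r(Y) = -3*2*(-2 + Y)/Y*sqrt(Y) = -6*(-2 + Y)/sqrt(Y))
(r(B(1)) - 420)*(-87) = (6*(2 - 1*1/5)/1/sqrt(5) - 420)*(-87) = (6*sqrt(5)*(2 - 1/5) - 420)*(-87) = (6*sqrt(5)*(9/5) - 420)*(-87) = (54*sqrt(5)/5 - 420)*(-87) = (-420 + 54*sqrt(5)/5)*(-87) = 36540 - 4698*sqrt(5)/5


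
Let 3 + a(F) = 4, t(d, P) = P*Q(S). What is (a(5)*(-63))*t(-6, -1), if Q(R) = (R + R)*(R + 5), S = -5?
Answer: 0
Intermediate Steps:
Q(R) = 2*R*(5 + R) (Q(R) = (2*R)*(5 + R) = 2*R*(5 + R))
t(d, P) = 0 (t(d, P) = P*(2*(-5)*(5 - 5)) = P*(2*(-5)*0) = P*0 = 0)
a(F) = 1 (a(F) = -3 + 4 = 1)
(a(5)*(-63))*t(-6, -1) = (1*(-63))*0 = -63*0 = 0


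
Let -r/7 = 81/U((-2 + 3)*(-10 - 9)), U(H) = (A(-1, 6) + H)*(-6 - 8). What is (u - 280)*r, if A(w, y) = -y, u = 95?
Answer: 2997/10 ≈ 299.70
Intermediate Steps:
U(H) = 84 - 14*H (U(H) = (-1*6 + H)*(-6 - 8) = (-6 + H)*(-14) = 84 - 14*H)
r = -81/50 (r = -567/(84 - 14*(-2 + 3)*(-10 - 9)) = -567/(84 - 14*(-19)) = -567/(84 + 266) = -567/350 = -7*81/350 = -81/50 ≈ -1.6200)
(u - 280)*r = (95 - 280)*(-81/50) = -185*(-81/50) = 2997/10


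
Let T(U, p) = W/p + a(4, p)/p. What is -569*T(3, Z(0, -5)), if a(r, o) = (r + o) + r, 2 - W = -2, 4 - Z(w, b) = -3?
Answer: -10811/7 ≈ -1544.4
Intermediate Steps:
Z(w, b) = 7 (Z(w, b) = 4 - 1*(-3) = 4 + 3 = 7)
W = 4 (W = 2 - 1*(-2) = 2 + 2 = 4)
a(r, o) = o + 2*r (a(r, o) = (o + r) + r = o + 2*r)
T(U, p) = 4/p + (8 + p)/p (T(U, p) = 4/p + (p + 2*4)/p = 4/p + (p + 8)/p = 4/p + (8 + p)/p)
-569*T(3, Z(0, -5)) = -569*(12 + 7)/7 = -569*19/7 = -10811/7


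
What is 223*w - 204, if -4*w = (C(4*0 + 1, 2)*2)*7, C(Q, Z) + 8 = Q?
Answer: 10519/2 ≈ 5259.5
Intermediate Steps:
C(Q, Z) = -8 + Q
w = 49/2 (w = -(-8 + (4*0 + 1))*2*7/4 = -(-8 + (0 + 1))*2*7/4 = -(-8 + 1)*2*7/4 = -(-7*2)*7/4 = -(-7)*7/2 = -¼*(-98) = 49/2 ≈ 24.500)
223*w - 204 = 223*(49/2) - 204 = 10927/2 - 204 = 10519/2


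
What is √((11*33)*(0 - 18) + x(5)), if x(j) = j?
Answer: I*√6529 ≈ 80.802*I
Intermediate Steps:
√((11*33)*(0 - 18) + x(5)) = √((11*33)*(0 - 18) + 5) = √(363*(-18) + 5) = √(-6534 + 5) = √(-6529) = I*√6529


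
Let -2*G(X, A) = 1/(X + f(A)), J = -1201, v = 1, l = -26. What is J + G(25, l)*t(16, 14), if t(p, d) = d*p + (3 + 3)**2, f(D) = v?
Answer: -1206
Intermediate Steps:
f(D) = 1
t(p, d) = 36 + d*p (t(p, d) = d*p + 6**2 = d*p + 36 = 36 + d*p)
G(X, A) = -1/(2*(1 + X)) (G(X, A) = -1/(2*(X + 1)) = -1/(2*(1 + X)))
J + G(25, l)*t(16, 14) = -1201 + (-1/(2 + 2*25))*(36 + 14*16) = -1201 + (-1/(2 + 50))*(36 + 224) = -1201 - 1/52*260 = -1201 - 5 = -1206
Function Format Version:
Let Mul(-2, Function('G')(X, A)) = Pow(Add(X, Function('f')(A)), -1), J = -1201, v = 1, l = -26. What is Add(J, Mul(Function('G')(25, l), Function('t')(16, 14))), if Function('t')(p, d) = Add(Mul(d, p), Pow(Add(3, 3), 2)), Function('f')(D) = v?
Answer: -1206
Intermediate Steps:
Function('f')(D) = 1
Function('t')(p, d) = Add(36, Mul(d, p)) (Function('t')(p, d) = Add(Mul(d, p), Pow(6, 2)) = Add(Mul(d, p), 36) = Add(36, Mul(d, p)))
Function('G')(X, A) = Mul(Rational(-1, 2), Pow(Add(1, X), -1)) (Function('G')(X, A) = Mul(Rational(-1, 2), Pow(Add(X, 1), -1)) = Mul(Rational(-1, 2), Pow(Add(1, X), -1)))
Add(J, Mul(Function('G')(25, l), Function('t')(16, 14))) = Add(-1201, Mul(Mul(-1, Pow(Add(2, Mul(2, 25)), -1)), Add(36, Mul(14, 16)))) = Add(-1201, Mul(Mul(-1, Pow(Add(2, 50), -1)), Add(36, 224))) = Add(-1201, Mul(Mul(-1, Pow(52, -1)), 260)) = Add(-1201, Mul(Mul(-1, Rational(1, 52)), 260)) = Add(-1201, Mul(Rational(-1, 52), 260)) = Add(-1201, -5) = -1206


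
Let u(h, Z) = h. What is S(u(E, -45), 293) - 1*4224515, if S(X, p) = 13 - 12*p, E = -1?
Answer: -4228018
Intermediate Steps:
S(u(E, -45), 293) - 1*4224515 = (13 - 12*293) - 1*4224515 = (13 - 3516) - 4224515 = -3503 - 4224515 = -4228018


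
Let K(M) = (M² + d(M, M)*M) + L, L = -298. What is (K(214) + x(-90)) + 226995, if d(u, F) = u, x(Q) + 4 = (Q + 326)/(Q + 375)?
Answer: 90711461/285 ≈ 3.1829e+5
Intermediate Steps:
x(Q) = -4 + (326 + Q)/(375 + Q) (x(Q) = -4 + (Q + 326)/(Q + 375) = -4 + (326 + Q)/(375 + Q))
K(M) = -298 + 2*M² (K(M) = (M² + M*M) - 298 = (M² + M²) - 298 = 2*M² - 298 = -298 + 2*M²)
(K(214) + x(-90)) + 226995 = ((-298 + 2*214²) + (-1174 - 3*(-90))/(375 - 90)) + 226995 = ((-298 + 2*45796) + (-1174 + 270)/285) + 226995 = ((-298 + 91592) + (1/285)*(-904)) + 226995 = (91294 - 904/285) + 226995 = 26017886/285 + 226995 = 90711461/285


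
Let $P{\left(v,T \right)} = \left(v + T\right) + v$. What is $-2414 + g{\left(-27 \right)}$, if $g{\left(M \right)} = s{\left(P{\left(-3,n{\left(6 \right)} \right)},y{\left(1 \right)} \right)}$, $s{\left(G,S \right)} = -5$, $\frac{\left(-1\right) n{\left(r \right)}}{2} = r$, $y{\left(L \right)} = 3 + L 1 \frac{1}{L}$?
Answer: $-2419$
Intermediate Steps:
$y{\left(L \right)} = 4$ ($y{\left(L \right)} = 3 + \frac{L}{L} = 3 + 1 = 4$)
$n{\left(r \right)} = - 2 r$
$P{\left(v,T \right)} = T + 2 v$ ($P{\left(v,T \right)} = \left(T + v\right) + v = T + 2 v$)
$g{\left(M \right)} = -5$
$-2414 + g{\left(-27 \right)} = -2414 - 5 = -2419$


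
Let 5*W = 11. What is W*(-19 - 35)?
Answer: -594/5 ≈ -118.80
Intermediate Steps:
W = 11/5 (W = (⅕)*11 = 11/5 ≈ 2.2000)
W*(-19 - 35) = 11*(-19 - 35)/5 = (11/5)*(-54) = -594/5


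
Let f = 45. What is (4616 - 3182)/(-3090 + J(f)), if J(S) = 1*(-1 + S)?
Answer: -717/1523 ≈ -0.47078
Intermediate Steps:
J(S) = -1 + S
(4616 - 3182)/(-3090 + J(f)) = (4616 - 3182)/(-3090 + (-1 + 45)) = 1434/(-3090 + 44) = 1434/(-3046) = 1434*(-1/3046) = -717/1523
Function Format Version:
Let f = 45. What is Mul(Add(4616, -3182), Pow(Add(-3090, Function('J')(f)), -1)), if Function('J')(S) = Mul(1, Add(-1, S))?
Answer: Rational(-717, 1523) ≈ -0.47078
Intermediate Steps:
Function('J')(S) = Add(-1, S)
Mul(Add(4616, -3182), Pow(Add(-3090, Function('J')(f)), -1)) = Mul(Add(4616, -3182), Pow(Add(-3090, Add(-1, 45)), -1)) = Mul(1434, Pow(Add(-3090, 44), -1)) = Mul(1434, Pow(-3046, -1)) = Mul(1434, Rational(-1, 3046)) = Rational(-717, 1523)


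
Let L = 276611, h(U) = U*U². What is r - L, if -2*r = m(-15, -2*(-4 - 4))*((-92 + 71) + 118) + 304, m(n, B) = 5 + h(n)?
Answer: -113318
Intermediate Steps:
h(U) = U³
m(n, B) = 5 + n³
r = 163293 (r = -((5 + (-15)³)*((-92 + 71) + 118) + 304)/2 = -((5 - 3375)*(-21 + 118) + 304)/2 = -(-3370*97 + 304)/2 = -(-326890 + 304)/2 = -½*(-326586) = 163293)
r - L = 163293 - 1*276611 = 163293 - 276611 = -113318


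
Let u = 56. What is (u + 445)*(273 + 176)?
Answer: 224949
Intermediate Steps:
(u + 445)*(273 + 176) = (56 + 445)*(273 + 176) = 501*449 = 224949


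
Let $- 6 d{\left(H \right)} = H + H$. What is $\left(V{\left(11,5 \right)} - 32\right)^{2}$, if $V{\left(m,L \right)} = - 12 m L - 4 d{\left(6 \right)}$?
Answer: $467856$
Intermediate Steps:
$d{\left(H \right)} = - \frac{H}{3}$ ($d{\left(H \right)} = - \frac{H + H}{6} = - \frac{2 H}{6} = - \frac{H}{3}$)
$V{\left(m,L \right)} = 8 - 12 L m$ ($V{\left(m,L \right)} = - 12 m L - 4 \left(\left(- \frac{1}{3}\right) 6\right) = - 12 L m - -8 = - 12 L m + 8 = 8 - 12 L m$)
$\left(V{\left(11,5 \right)} - 32\right)^{2} = \left(\left(8 - 60 \cdot 11\right) - 32\right)^{2} = \left(\left(8 - 660\right) - 32\right)^{2} = \left(-652 - 32\right)^{2} = \left(-684\right)^{2} = 467856$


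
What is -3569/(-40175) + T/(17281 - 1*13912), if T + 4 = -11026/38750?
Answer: 3061722628/34965306875 ≈ 0.087565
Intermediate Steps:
T = -83013/19375 (T = -4 - 11026/38750 = -4 - 11026*1/38750 = -4 - 5513/19375 = -83013/19375 ≈ -4.2845)
-3569/(-40175) + T/(17281 - 1*13912) = -3569/(-40175) - 83013/(19375*(17281 - 1*13912)) = -3569*(-1/40175) - 83013/(19375*(17281 - 13912)) = 3569/40175 - 83013/19375/3369 = 3569/40175 - 83013/19375*1/3369 = 3569/40175 - 27671/21758125 = 3061722628/34965306875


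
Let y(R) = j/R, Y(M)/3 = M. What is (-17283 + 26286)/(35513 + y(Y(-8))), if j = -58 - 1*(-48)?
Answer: 108036/426161 ≈ 0.25351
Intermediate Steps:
Y(M) = 3*M
j = -10 (j = -58 + 48 = -10)
y(R) = -10/R
(-17283 + 26286)/(35513 + y(Y(-8))) = (-17283 + 26286)/(35513 - 10/(3*(-8))) = 9003/(35513 - 10/(-24)) = 9003/(35513 - 10*(-1/24)) = 9003/(35513 + 5/12) = 9003/(426161/12) = 9003*(12/426161) = 108036/426161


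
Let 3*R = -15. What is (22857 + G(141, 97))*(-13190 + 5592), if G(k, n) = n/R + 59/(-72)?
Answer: -31232494559/180 ≈ -1.7351e+8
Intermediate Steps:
R = -5 (R = (⅓)*(-15) = -5)
G(k, n) = -59/72 - n/5 (G(k, n) = n/(-5) + 59/(-72) = n*(-⅕) + 59*(-1/72) = -n/5 - 59/72 = -59/72 - n/5)
(22857 + G(141, 97))*(-13190 + 5592) = (22857 + (-59/72 - ⅕*97))*(-13190 + 5592) = (22857 + (-59/72 - 97/5))*(-7598) = (22857 - 7279/360)*(-7598) = (8221241/360)*(-7598) = -31232494559/180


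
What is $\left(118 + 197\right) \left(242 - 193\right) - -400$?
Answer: $15835$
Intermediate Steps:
$\left(118 + 197\right) \left(242 - 193\right) - -400 = 315 \cdot 49 + 400 = 15435 + 400 = 15835$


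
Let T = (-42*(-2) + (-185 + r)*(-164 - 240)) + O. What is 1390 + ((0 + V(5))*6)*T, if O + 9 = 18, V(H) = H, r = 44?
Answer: 1713100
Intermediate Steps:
O = 9 (O = -9 + 18 = 9)
T = 57057 (T = (-42*(-2) + (-185 + 44)*(-164 - 240)) + 9 = (84 - 141*(-404)) + 9 = (84 + 56964) + 9 = 57048 + 9 = 57057)
1390 + ((0 + V(5))*6)*T = 1390 + ((0 + 5)*6)*57057 = 1390 + (5*6)*57057 = 1390 + 30*57057 = 1390 + 1711710 = 1713100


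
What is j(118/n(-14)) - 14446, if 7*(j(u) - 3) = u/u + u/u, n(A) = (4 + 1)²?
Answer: -101099/7 ≈ -14443.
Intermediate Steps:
n(A) = 25 (n(A) = 5² = 25)
j(u) = 23/7 (j(u) = 3 + (u/u + u/u)/7 = 3 + (1 + 1)/7 = 3 + (⅐)*2 = 3 + 2/7 = 23/7)
j(118/n(-14)) - 14446 = 23/7 - 14446 = -101099/7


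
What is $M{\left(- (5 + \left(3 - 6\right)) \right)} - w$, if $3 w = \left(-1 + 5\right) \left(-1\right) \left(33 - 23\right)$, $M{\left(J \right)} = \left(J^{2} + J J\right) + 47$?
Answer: $\frac{205}{3} \approx 68.333$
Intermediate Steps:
$M{\left(J \right)} = 47 + 2 J^{2}$ ($M{\left(J \right)} = \left(J^{2} + J^{2}\right) + 47 = 2 J^{2} + 47 = 47 + 2 J^{2}$)
$w = - \frac{40}{3}$ ($w = \frac{\left(-1 + 5\right) \left(-1\right) \left(33 - 23\right)}{3} = \frac{4 \left(-1\right) 10}{3} = \frac{\left(-4\right) 10}{3} = \frac{1}{3} \left(-40\right) = - \frac{40}{3} \approx -13.333$)
$M{\left(- (5 + \left(3 - 6\right)) \right)} - w = \left(47 + 2 \left(- (5 + \left(3 - 6\right))\right)^{2}\right) - - \frac{40}{3} = \left(47 + 2 \left(- (5 + \left(3 - 6\right))\right)^{2}\right) + \frac{40}{3} = \left(47 + 2 \left(- (5 - 3)\right)^{2}\right) + \frac{40}{3} = \left(47 + 2 \left(\left(-1\right) 2\right)^{2}\right) + \frac{40}{3} = \left(47 + 2 \left(-2\right)^{2}\right) + \frac{40}{3} = \left(47 + 2 \cdot 4\right) + \frac{40}{3} = \left(47 + 8\right) + \frac{40}{3} = 55 + \frac{40}{3} = \frac{205}{3}$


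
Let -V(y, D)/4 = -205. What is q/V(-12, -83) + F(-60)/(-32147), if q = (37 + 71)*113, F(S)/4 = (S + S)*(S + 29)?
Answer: 3065487/212585 ≈ 14.420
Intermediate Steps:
V(y, D) = 820 (V(y, D) = -4*(-205) = 820)
F(S) = 8*S*(29 + S) (F(S) = 4*((S + S)*(S + 29)) = 4*((2*S)*(29 + S)) = 4*(2*S*(29 + S)) = 8*S*(29 + S))
q = 12204 (q = 108*113 = 12204)
q/V(-12, -83) + F(-60)/(-32147) = 12204/820 + (8*(-60)*(29 - 60))/(-32147) = 12204*(1/820) + (8*(-60)*(-31))*(-1/32147) = 3051/205 + 14880*(-1/32147) = 3051/205 - 480/1037 = 3065487/212585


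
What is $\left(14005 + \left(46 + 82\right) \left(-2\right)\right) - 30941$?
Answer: $-17192$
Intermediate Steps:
$\left(14005 + \left(46 + 82\right) \left(-2\right)\right) - 30941 = \left(14005 + 128 \left(-2\right)\right) - 30941 = \left(14005 - 256\right) - 30941 = 13749 - 30941 = -17192$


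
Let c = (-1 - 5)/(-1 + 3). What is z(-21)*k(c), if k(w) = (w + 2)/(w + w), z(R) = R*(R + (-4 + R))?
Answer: 161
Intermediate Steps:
c = -3 (c = -6/2 = -6*½ = -3)
z(R) = R*(-4 + 2*R)
k(w) = (2 + w)/(2*w) (k(w) = (2 + w)/((2*w)) = (2 + w)*(1/(2*w)) = (2 + w)/(2*w))
z(-21)*k(c) = (2*(-21)*(-2 - 21))*((½)*(2 - 3)/(-3)) = (2*(-21)*(-23))*((½)*(-⅓)*(-1)) = 966*(⅙) = 161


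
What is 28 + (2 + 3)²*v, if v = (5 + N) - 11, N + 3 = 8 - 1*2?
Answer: -47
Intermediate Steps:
N = 3 (N = -3 + (8 - 1*2) = -3 + (8 - 2) = -3 + 6 = 3)
v = -3 (v = (5 + 3) - 11 = 8 - 11 = -3)
28 + (2 + 3)²*v = 28 + (2 + 3)²*(-3) = 28 + 5²*(-3) = 28 + 25*(-3) = 28 - 75 = -47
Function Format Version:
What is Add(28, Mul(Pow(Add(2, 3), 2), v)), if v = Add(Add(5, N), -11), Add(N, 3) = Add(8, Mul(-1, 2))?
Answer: -47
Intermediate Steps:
N = 3 (N = Add(-3, Add(8, Mul(-1, 2))) = Add(-3, Add(8, -2)) = Add(-3, 6) = 3)
v = -3 (v = Add(Add(5, 3), -11) = Add(8, -11) = -3)
Add(28, Mul(Pow(Add(2, 3), 2), v)) = Add(28, Mul(Pow(Add(2, 3), 2), -3)) = Add(28, Mul(Pow(5, 2), -3)) = Add(28, Mul(25, -3)) = Add(28, -75) = -47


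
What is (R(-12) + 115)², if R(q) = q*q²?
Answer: 2601769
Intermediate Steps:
R(q) = q³
(R(-12) + 115)² = ((-12)³ + 115)² = (-1728 + 115)² = (-1613)² = 2601769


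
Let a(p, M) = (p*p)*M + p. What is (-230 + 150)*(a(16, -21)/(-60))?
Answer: -21440/3 ≈ -7146.7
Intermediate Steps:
a(p, M) = p + M*p² (a(p, M) = p²*M + p = M*p² + p = p + M*p²)
(-230 + 150)*(a(16, -21)/(-60)) = (-230 + 150)*((16*(1 - 21*16))/(-60)) = -80*16*(1 - 336)*(-1)/60 = -80*16*(-335)*(-1)/60 = -(-428800)*(-1)/60 = -80*268/3 = -21440/3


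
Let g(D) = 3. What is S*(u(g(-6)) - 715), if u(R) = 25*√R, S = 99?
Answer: -70785 + 2475*√3 ≈ -66498.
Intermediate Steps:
S*(u(g(-6)) - 715) = 99*(25*√3 - 715) = 99*(-715 + 25*√3) = -70785 + 2475*√3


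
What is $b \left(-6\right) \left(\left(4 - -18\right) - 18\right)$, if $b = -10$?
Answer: $240$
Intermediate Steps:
$b \left(-6\right) \left(\left(4 - -18\right) - 18\right) = \left(-10\right) \left(-6\right) \left(\left(4 - -18\right) - 18\right) = 60 \left(\left(4 + 18\right) - 18\right) = 60 \left(22 - 18\right) = 60 \cdot 4 = 240$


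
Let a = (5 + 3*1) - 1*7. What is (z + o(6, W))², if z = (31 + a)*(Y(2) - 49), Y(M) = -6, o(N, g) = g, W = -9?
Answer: 3129361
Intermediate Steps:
a = 1 (a = (5 + 3) - 7 = 8 - 7 = 1)
z = -1760 (z = (31 + 1)*(-6 - 49) = 32*(-55) = -1760)
(z + o(6, W))² = (-1760 - 9)² = (-1769)² = 3129361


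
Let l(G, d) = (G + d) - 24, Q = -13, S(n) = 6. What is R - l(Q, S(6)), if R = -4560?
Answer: -4529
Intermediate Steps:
l(G, d) = -24 + G + d
R - l(Q, S(6)) = -4560 - (-24 - 13 + 6) = -4560 - 1*(-31) = -4560 + 31 = -4529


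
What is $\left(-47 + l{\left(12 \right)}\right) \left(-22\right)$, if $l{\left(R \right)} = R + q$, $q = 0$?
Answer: $770$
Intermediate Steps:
$l{\left(R \right)} = R$ ($l{\left(R \right)} = R + 0 = R$)
$\left(-47 + l{\left(12 \right)}\right) \left(-22\right) = \left(-47 + 12\right) \left(-22\right) = \left(-35\right) \left(-22\right) = 770$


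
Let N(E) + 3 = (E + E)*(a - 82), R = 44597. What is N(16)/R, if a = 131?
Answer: 1565/44597 ≈ 0.035092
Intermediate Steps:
N(E) = -3 + 98*E (N(E) = -3 + (E + E)*(131 - 82) = -3 + (2*E)*49 = -3 + 98*E)
N(16)/R = (-3 + 98*16)/44597 = (-3 + 1568)*(1/44597) = 1565*(1/44597) = 1565/44597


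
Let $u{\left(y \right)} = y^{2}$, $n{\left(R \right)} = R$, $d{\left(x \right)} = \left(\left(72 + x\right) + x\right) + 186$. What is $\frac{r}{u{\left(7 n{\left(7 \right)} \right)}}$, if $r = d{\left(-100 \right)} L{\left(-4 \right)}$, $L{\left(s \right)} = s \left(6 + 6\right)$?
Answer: $- \frac{2784}{2401} \approx -1.1595$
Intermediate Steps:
$d{\left(x \right)} = 258 + 2 x$ ($d{\left(x \right)} = \left(72 + 2 x\right) + 186 = 258 + 2 x$)
$L{\left(s \right)} = 12 s$ ($L{\left(s \right)} = s 12 = 12 s$)
$r = -2784$ ($r = \left(258 + 2 \left(-100\right)\right) 12 \left(-4\right) = \left(258 - 200\right) \left(-48\right) = 58 \left(-48\right) = -2784$)
$\frac{r}{u{\left(7 n{\left(7 \right)} \right)}} = - \frac{2784}{\left(7 \cdot 7\right)^{2}} = - \frac{2784}{49^{2}} = - \frac{2784}{2401}$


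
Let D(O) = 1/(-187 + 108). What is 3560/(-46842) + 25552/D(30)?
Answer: -47277819748/23421 ≈ -2.0186e+6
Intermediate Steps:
D(O) = -1/79 (D(O) = 1/(-79) = -1/79)
3560/(-46842) + 25552/D(30) = 3560/(-46842) + 25552/(-1/79) = 3560*(-1/46842) + 25552*(-79) = -1780/23421 - 2018608 = -47277819748/23421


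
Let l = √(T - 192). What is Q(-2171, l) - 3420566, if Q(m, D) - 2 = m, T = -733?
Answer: -3422735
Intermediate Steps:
l = 5*I*√37 (l = √(-733 - 192) = √(-925) = 5*I*√37 ≈ 30.414*I)
Q(m, D) = 2 + m
Q(-2171, l) - 3420566 = (2 - 2171) - 3420566 = -2169 - 3420566 = -3422735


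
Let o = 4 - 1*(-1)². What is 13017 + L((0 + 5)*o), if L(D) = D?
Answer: 13032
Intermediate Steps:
o = 3 (o = 4 - 1*1 = 4 - 1 = 3)
13017 + L((0 + 5)*o) = 13017 + (0 + 5)*3 = 13017 + 5*3 = 13017 + 15 = 13032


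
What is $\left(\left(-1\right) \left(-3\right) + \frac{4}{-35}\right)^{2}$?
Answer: $\frac{10201}{1225} \approx 8.3273$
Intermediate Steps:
$\left(\left(-1\right) \left(-3\right) + \frac{4}{-35}\right)^{2} = \left(3 + 4 \left(- \frac{1}{35}\right)\right)^{2} = \left(3 - \frac{4}{35}\right)^{2} = \left(\frac{101}{35}\right)^{2} = \frac{10201}{1225}$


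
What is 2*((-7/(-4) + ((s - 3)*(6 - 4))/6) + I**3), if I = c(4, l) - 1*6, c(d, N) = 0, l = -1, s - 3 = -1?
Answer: -2575/6 ≈ -429.17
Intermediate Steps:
s = 2 (s = 3 - 1 = 2)
I = -6 (I = 0 - 1*6 = 0 - 6 = -6)
2*((-7/(-4) + ((s - 3)*(6 - 4))/6) + I**3) = 2*((-7/(-4) + ((2 - 3)*(6 - 4))/6) + (-6)**3) = 2*((-7*(-1/4) - 1*2*(1/6)) - 216) = 2*((7/4 - 2*1/6) - 216) = 2*((7/4 - 1/3) - 216) = 2*(17/12 - 216) = 2*(-2575/12) = -2575/6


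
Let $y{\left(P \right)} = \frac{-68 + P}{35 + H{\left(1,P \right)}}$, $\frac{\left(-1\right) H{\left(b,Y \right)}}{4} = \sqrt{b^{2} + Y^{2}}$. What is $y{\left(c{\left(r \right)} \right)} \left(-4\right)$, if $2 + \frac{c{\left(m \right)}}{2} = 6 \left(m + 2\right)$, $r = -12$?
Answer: $- \frac{26880}{244807} - \frac{3072 \sqrt{15377}}{244807} \approx -1.6659$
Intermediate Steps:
$H{\left(b,Y \right)} = - 4 \sqrt{Y^{2} + b^{2}}$ ($H{\left(b,Y \right)} = - 4 \sqrt{b^{2} + Y^{2}} = - 4 \sqrt{Y^{2} + b^{2}}$)
$c{\left(m \right)} = 20 + 12 m$ ($c{\left(m \right)} = -4 + 2 \cdot 6 \left(m + 2\right) = -4 + 2 \cdot 6 \left(2 + m\right) = -4 + 2 \left(12 + 6 m\right) = -4 + \left(24 + 12 m\right) = 20 + 12 m$)
$y{\left(P \right)} = \frac{-68 + P}{35 - 4 \sqrt{1 + P^{2}}}$ ($y{\left(P \right)} = \frac{-68 + P}{35 - 4 \sqrt{P^{2} + 1^{2}}} = \frac{-68 + P}{35 - 4 \sqrt{P^{2} + 1}} = \frac{-68 + P}{35 - 4 \sqrt{1 + P^{2}}}$)
$y{\left(c{\left(r \right)} \right)} \left(-4\right) = \frac{68 - \left(20 + 12 \left(-12\right)\right)}{-35 + 4 \sqrt{1 + \left(20 + 12 \left(-12\right)\right)^{2}}} \left(-4\right) = \frac{68 - \left(20 - 144\right)}{-35 + 4 \sqrt{1 + \left(20 - 144\right)^{2}}} \left(-4\right) = \frac{68 - -124}{-35 + 4 \sqrt{1 + \left(-124\right)^{2}}} \left(-4\right) = \frac{68 + 124}{-35 + 4 \sqrt{1 + 15376}} \left(-4\right) = \frac{1}{-35 + 4 \sqrt{15377}} \cdot 192 \left(-4\right) = \frac{192}{-35 + 4 \sqrt{15377}} \left(-4\right) = - \frac{768}{-35 + 4 \sqrt{15377}}$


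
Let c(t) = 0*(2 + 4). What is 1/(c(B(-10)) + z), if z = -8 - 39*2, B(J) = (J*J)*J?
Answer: -1/86 ≈ -0.011628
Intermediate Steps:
B(J) = J³ (B(J) = J²*J = J³)
c(t) = 0 (c(t) = 0*6 = 0)
z = -86 (z = -8 - 78 = -86)
1/(c(B(-10)) + z) = 1/(0 - 86) = 1/(-86) = -1/86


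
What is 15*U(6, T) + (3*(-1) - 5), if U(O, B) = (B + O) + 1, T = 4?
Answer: 157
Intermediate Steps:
U(O, B) = 1 + B + O
15*U(6, T) + (3*(-1) - 5) = 15*(1 + 4 + 6) + (3*(-1) - 5) = 15*11 + (-3 - 5) = 165 - 8 = 157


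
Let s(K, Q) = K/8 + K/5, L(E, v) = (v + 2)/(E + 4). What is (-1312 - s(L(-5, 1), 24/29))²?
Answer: 2750058481/1600 ≈ 1.7188e+6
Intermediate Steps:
L(E, v) = (2 + v)/(4 + E)
s(K, Q) = 13*K/40 (s(K, Q) = K*(⅛) + K*(⅕) = K/8 + K/5 = 13*K/40)
(-1312 - s(L(-5, 1), 24/29))² = (-1312 - 13*(2 + 1)/(4 - 5)/40)² = (-1312 - 13*3/(-1)/40)² = (-1312 - 13*(-1*3)/40)² = (-1312 - 13*(-3)/40)² = (-1312 - 1*(-39/40))² = (-1312 + 39/40)² = (-52441/40)² = 2750058481/1600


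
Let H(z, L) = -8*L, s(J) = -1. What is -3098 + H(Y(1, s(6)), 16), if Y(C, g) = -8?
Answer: -3226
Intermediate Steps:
-3098 + H(Y(1, s(6)), 16) = -3098 - 8*16 = -3098 - 128 = -3226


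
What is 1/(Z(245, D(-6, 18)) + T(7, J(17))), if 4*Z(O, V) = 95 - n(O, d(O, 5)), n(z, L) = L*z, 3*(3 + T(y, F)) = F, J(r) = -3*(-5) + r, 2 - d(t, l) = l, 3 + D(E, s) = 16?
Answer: 6/1291 ≈ 0.0046476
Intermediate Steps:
D(E, s) = 13 (D(E, s) = -3 + 16 = 13)
d(t, l) = 2 - l
J(r) = 15 + r
T(y, F) = -3 + F/3
Z(O, V) = 95/4 + 3*O/4 (Z(O, V) = (95 - (2 - 1*5)*O)/4 = (95 - (2 - 5)*O)/4 = (95 - (-3)*O)/4 = (95 + 3*O)/4 = 95/4 + 3*O/4)
1/(Z(245, D(-6, 18)) + T(7, J(17))) = 1/((95/4 + (3/4)*245) + (-3 + (15 + 17)/3)) = 1/((95/4 + 735/4) + (-3 + (1/3)*32)) = 1/(415/2 + (-3 + 32/3)) = 1/(415/2 + 23/3) = 1/(1291/6) = 6/1291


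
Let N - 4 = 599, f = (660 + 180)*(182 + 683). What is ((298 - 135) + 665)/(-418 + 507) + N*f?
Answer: 38994443028/89 ≈ 4.3814e+8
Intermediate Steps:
f = 726600 (f = 840*865 = 726600)
N = 603 (N = 4 + 599 = 603)
((298 - 135) + 665)/(-418 + 507) + N*f = ((298 - 135) + 665)/(-418 + 507) + 603*726600 = (163 + 665)/89 + 438139800 = 828*(1/89) + 438139800 = 828/89 + 438139800 = 38994443028/89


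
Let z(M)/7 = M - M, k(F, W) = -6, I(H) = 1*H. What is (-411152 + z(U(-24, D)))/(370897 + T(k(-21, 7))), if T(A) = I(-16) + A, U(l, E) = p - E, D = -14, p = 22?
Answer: -411152/370875 ≈ -1.1086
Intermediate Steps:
I(H) = H
U(l, E) = 22 - E
z(M) = 0 (z(M) = 7*(M - M) = 7*0 = 0)
T(A) = -16 + A
(-411152 + z(U(-24, D)))/(370897 + T(k(-21, 7))) = (-411152 + 0)/(370897 + (-16 - 6)) = -411152/(370897 - 22) = -411152/370875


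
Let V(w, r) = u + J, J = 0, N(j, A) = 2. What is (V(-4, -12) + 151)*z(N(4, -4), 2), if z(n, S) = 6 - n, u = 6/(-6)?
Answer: 600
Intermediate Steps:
u = -1 (u = 6*(-⅙) = -1)
V(w, r) = -1 (V(w, r) = -1 + 0 = -1)
(V(-4, -12) + 151)*z(N(4, -4), 2) = (-1 + 151)*(6 - 1*2) = 150*(6 - 2) = 150*4 = 600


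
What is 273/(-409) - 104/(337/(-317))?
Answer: 13391911/137833 ≈ 97.160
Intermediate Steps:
273/(-409) - 104/(337/(-317)) = 273*(-1/409) - 104/(337*(-1/317)) = -273/409 - 104/(-337/317) = -273/409 - 104*(-317/337) = -273/409 + 32968/337 = 13391911/137833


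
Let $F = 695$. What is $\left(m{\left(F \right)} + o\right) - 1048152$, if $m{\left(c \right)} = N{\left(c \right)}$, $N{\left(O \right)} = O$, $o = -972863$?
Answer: $-2020320$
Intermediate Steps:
$m{\left(c \right)} = c$
$\left(m{\left(F \right)} + o\right) - 1048152 = \left(695 - 972863\right) - 1048152 = -972168 - 1048152 = -2020320$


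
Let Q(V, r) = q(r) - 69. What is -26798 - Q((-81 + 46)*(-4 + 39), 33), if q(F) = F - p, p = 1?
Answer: -26761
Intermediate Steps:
q(F) = -1 + F (q(F) = F - 1*1 = F - 1 = -1 + F)
Q(V, r) = -70 + r (Q(V, r) = (-1 + r) - 69 = -70 + r)
-26798 - Q((-81 + 46)*(-4 + 39), 33) = -26798 - (-70 + 33) = -26798 - 1*(-37) = -26798 + 37 = -26761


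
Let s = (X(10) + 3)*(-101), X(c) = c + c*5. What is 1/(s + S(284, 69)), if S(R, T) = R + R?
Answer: -1/5795 ≈ -0.00017256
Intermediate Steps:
X(c) = 6*c (X(c) = c + 5*c = 6*c)
s = -6363 (s = (6*10 + 3)*(-101) = (60 + 3)*(-101) = 63*(-101) = -6363)
S(R, T) = 2*R
1/(s + S(284, 69)) = 1/(-6363 + 2*284) = 1/(-6363 + 568) = 1/(-5795) = -1/5795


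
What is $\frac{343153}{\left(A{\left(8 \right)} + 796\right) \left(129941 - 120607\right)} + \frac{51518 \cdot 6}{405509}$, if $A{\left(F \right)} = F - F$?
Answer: $\frac{187367848553}{231759747752} \approx 0.80846$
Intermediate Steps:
$A{\left(F \right)} = 0$
$\frac{343153}{\left(A{\left(8 \right)} + 796\right) \left(129941 - 120607\right)} + \frac{51518 \cdot 6}{405509} = \frac{343153}{\left(0 + 796\right) \left(129941 - 120607\right)} + \frac{51518 \cdot 6}{405509} = \frac{343153}{796 \cdot 9334} + 309108 \cdot \frac{1}{405509} = \frac{343153}{7429864} + \frac{309108}{405509} = \frac{187367848553}{231759747752}$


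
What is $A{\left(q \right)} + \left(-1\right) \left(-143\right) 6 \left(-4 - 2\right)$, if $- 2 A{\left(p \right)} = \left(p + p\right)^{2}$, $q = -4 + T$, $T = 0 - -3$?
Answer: $-5150$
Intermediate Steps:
$T = 3$ ($T = 0 + 3 = 3$)
$q = -1$ ($q = -4 + 3 = -1$)
$A{\left(p \right)} = - 2 p^{2}$ ($A{\left(p \right)} = - \frac{\left(p + p\right)^{2}}{2} = - \frac{\left(2 p\right)^{2}}{2} = - \frac{4 p^{2}}{2} = - 2 p^{2}$)
$A{\left(q \right)} + \left(-1\right) \left(-143\right) 6 \left(-4 - 2\right) = - 2 \left(-1\right)^{2} + \left(-1\right) \left(-143\right) 6 \left(-4 - 2\right) = \left(-2\right) 1 + 143 \cdot 6 \left(-6\right) = -2 + 143 \left(-36\right) = -2 - 5148 = -5150$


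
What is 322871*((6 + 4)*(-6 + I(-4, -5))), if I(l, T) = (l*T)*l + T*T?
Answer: -196951310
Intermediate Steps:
I(l, T) = T² + T*l² (I(l, T) = (T*l)*l + T² = T*l² + T² = T² + T*l²)
322871*((6 + 4)*(-6 + I(-4, -5))) = 322871*((6 + 4)*(-6 - 5*(-5 + (-4)²))) = 322871*(10*(-6 - 5*(-5 + 16))) = 322871*(10*(-6 - 5*11)) = 322871*(10*(-6 - 55)) = 322871*(10*(-61)) = 322871*(-610) = -196951310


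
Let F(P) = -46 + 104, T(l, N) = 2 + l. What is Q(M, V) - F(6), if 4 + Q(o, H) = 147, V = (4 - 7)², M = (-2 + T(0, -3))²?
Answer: 85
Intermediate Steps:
F(P) = 58
M = 0 (M = (-2 + (2 + 0))² = (-2 + 2)² = 0² = 0)
V = 9 (V = (-3)² = 9)
Q(o, H) = 143 (Q(o, H) = -4 + 147 = 143)
Q(M, V) - F(6) = 143 - 1*58 = 143 - 58 = 85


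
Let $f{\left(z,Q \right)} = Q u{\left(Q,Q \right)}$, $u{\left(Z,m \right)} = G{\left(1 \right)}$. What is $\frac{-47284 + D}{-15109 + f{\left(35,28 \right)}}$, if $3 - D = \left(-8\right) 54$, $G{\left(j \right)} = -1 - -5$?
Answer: $\frac{46849}{14997} \approx 3.1239$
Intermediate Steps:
$G{\left(j \right)} = 4$ ($G{\left(j \right)} = -1 + 5 = 4$)
$u{\left(Z,m \right)} = 4$
$D = 435$ ($D = 3 - \left(-8\right) 54 = 3 - -432 = 3 + 432 = 435$)
$f{\left(z,Q \right)} = 4 Q$ ($f{\left(z,Q \right)} = Q 4 = 4 Q$)
$\frac{-47284 + D}{-15109 + f{\left(35,28 \right)}} = \frac{-47284 + 435}{-15109 + 4 \cdot 28} = - \frac{46849}{-15109 + 112} = - \frac{46849}{-14997} = \left(-46849\right) \left(- \frac{1}{14997}\right) = \frac{46849}{14997}$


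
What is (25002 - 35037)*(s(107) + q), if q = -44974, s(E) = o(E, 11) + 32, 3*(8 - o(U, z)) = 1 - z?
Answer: 450879240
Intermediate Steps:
o(U, z) = 23/3 + z/3 (o(U, z) = 8 - (1 - z)/3 = 8 + (-⅓ + z/3) = 23/3 + z/3)
s(E) = 130/3 (s(E) = (23/3 + (⅓)*11) + 32 = (23/3 + 11/3) + 32 = 34/3 + 32 = 130/3)
(25002 - 35037)*(s(107) + q) = (25002 - 35037)*(130/3 - 44974) = -10035*(-134792/3) = 450879240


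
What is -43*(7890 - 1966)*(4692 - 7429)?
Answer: 697201484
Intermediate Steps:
-43*(7890 - 1966)*(4692 - 7429) = -254732*(-2737) = -43*(-16213988) = 697201484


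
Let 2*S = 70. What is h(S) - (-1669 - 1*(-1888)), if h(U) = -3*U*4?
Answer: -639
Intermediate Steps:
S = 35 (S = (½)*70 = 35)
h(U) = -12*U
h(S) - (-1669 - 1*(-1888)) = -12*35 - (-1669 - 1*(-1888)) = -420 - (-1669 + 1888) = -420 - 1*219 = -420 - 219 = -639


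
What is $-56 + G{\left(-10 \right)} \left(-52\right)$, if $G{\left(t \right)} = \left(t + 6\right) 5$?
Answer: $984$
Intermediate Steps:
$G{\left(t \right)} = 30 + 5 t$ ($G{\left(t \right)} = \left(6 + t\right) 5 = 30 + 5 t$)
$-56 + G{\left(-10 \right)} \left(-52\right) = -56 + \left(30 + 5 \left(-10\right)\right) \left(-52\right) = -56 + \left(30 - 50\right) \left(-52\right) = -56 - -1040 = -56 + 1040 = 984$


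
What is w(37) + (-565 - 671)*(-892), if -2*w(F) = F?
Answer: 2204987/2 ≈ 1.1025e+6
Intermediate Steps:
w(F) = -F/2
w(37) + (-565 - 671)*(-892) = -½*37 + (-565 - 671)*(-892) = -37/2 - 1236*(-892) = -37/2 + 1102512 = 2204987/2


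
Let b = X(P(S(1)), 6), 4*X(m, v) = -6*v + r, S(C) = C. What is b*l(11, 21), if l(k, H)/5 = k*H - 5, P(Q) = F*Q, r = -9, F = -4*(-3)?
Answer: -25425/2 ≈ -12713.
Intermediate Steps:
F = 12
P(Q) = 12*Q
X(m, v) = -9/4 - 3*v/2 (X(m, v) = (-6*v - 9)/4 = (-9 - 6*v)/4 = -9/4 - 3*v/2)
l(k, H) = -25 + 5*H*k (l(k, H) = 5*(k*H - 5) = 5*(H*k - 5) = 5*(-5 + H*k) = -25 + 5*H*k)
b = -45/4 (b = -9/4 - 3/2*6 = -9/4 - 9 = -45/4 ≈ -11.250)
b*l(11, 21) = -45*(-25 + 5*21*11)/4 = -45*(-25 + 1155)/4 = -45/4*1130 = -25425/2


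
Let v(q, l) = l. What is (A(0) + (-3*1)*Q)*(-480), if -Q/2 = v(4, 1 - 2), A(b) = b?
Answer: 2880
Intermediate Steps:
Q = 2 (Q = -2*(1 - 2) = -2*(-1) = 2)
(A(0) + (-3*1)*Q)*(-480) = (0 - 3*1*2)*(-480) = (0 - 3*2)*(-480) = (0 - 6)*(-480) = -6*(-480) = 2880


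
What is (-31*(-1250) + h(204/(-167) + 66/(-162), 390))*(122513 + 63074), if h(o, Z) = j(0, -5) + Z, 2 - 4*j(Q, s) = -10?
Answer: 7264431941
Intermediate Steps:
j(Q, s) = 3 (j(Q, s) = 1/2 - 1/4*(-10) = 1/2 + 5/2 = 3)
h(o, Z) = 3 + Z
(-31*(-1250) + h(204/(-167) + 66/(-162), 390))*(122513 + 63074) = (-31*(-1250) + (3 + 390))*(122513 + 63074) = (38750 + 393)*185587 = 39143*185587 = 7264431941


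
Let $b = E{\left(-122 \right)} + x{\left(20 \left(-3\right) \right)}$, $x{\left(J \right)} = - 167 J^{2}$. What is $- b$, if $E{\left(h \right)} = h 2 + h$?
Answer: $601566$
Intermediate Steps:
$E{\left(h \right)} = 3 h$ ($E{\left(h \right)} = 2 h + h = 3 h$)
$b = -601566$ ($b = 3 \left(-122\right) - 167 \left(20 \left(-3\right)\right)^{2} = -366 - 167 \left(-60\right)^{2} = -366 - 601200 = -601566$)
$- b = \left(-1\right) \left(-601566\right) = 601566$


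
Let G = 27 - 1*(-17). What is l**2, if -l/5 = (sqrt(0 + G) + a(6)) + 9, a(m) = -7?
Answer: 1200 + 200*sqrt(11) ≈ 1863.3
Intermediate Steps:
G = 44 (G = 27 + 17 = 44)
l = -10 - 10*sqrt(11) (l = -5*((sqrt(0 + 44) - 7) + 9) = -5*((sqrt(44) - 7) + 9) = -5*((2*sqrt(11) - 7) + 9) = -5*((-7 + 2*sqrt(11)) + 9) = -5*(2 + 2*sqrt(11)) = -10 - 10*sqrt(11) ≈ -43.166)
l**2 = (-10 - 10*sqrt(11))**2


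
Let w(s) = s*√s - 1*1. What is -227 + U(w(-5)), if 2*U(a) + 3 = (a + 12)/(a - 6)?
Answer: 15*(-76*√5 + 107*I)/(-7*I + 5*√5) ≈ -228.36 + 0.57829*I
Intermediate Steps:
w(s) = -1 + s^(3/2) (w(s) = s^(3/2) - 1 = -1 + s^(3/2))
U(a) = -3/2 + (12 + a)/(2*(-6 + a)) (U(a) = -3/2 + ((a + 12)/(a - 6))/2 = -3/2 + ((12 + a)/(-6 + a))/2 = -3/2 + (12 + a)/(2*(-6 + a)))
-227 + U(w(-5)) = -227 + (15 - (-1 + (-5)^(3/2)))/(-6 + (-1 + (-5)^(3/2))) = -227 + (15 - (-1 - 5*I*√5))/(-6 + (-1 - 5*I*√5)) = -227 + (15 + (1 + 5*I*√5))/(-7 - 5*I*√5) = -227 + (16 + 5*I*√5)/(-7 - 5*I*√5)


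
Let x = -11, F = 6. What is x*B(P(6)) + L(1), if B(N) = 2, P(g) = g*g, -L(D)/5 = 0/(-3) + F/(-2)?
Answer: -7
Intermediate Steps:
L(D) = 15 (L(D) = -5*(0/(-3) + 6/(-2)) = -5*(0*(-⅓) + 6*(-½)) = -5*(0 - 3) = -5*(-3) = 15)
P(g) = g²
x*B(P(6)) + L(1) = -11*2 + 15 = -22 + 15 = -7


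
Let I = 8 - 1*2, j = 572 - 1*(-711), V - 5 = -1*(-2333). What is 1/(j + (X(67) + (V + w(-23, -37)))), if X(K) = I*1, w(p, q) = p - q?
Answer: 1/3641 ≈ 0.00027465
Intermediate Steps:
V = 2338 (V = 5 - 1*(-2333) = 5 + 2333 = 2338)
j = 1283 (j = 572 + 711 = 1283)
I = 6 (I = 8 - 2 = 6)
X(K) = 6 (X(K) = 6*1 = 6)
1/(j + (X(67) + (V + w(-23, -37)))) = 1/(1283 + (6 + (2338 + (-23 - 1*(-37))))) = 1/(1283 + (6 + (2338 + (-23 + 37)))) = 1/(1283 + (6 + (2338 + 14))) = 1/(1283 + (6 + 2352)) = 1/(1283 + 2358) = 1/3641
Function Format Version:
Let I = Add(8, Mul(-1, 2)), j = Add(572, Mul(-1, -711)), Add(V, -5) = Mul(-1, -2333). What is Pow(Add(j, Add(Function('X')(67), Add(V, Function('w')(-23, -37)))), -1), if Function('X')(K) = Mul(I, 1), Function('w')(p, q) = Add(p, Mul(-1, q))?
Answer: Rational(1, 3641) ≈ 0.00027465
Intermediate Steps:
V = 2338 (V = Add(5, Mul(-1, -2333)) = Add(5, 2333) = 2338)
j = 1283 (j = Add(572, 711) = 1283)
I = 6 (I = Add(8, -2) = 6)
Function('X')(K) = 6 (Function('X')(K) = Mul(6, 1) = 6)
Pow(Add(j, Add(Function('X')(67), Add(V, Function('w')(-23, -37)))), -1) = Pow(Add(1283, Add(6, Add(2338, Add(-23, Mul(-1, -37))))), -1) = Pow(Add(1283, Add(6, Add(2338, Add(-23, 37)))), -1) = Pow(Add(1283, Add(6, Add(2338, 14))), -1) = Pow(Add(1283, Add(6, 2352)), -1) = Pow(Add(1283, 2358), -1) = Pow(3641, -1) = Rational(1, 3641)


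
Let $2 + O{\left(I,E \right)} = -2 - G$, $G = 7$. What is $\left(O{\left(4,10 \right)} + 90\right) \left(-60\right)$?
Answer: $-4740$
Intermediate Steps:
$O{\left(I,E \right)} = -11$ ($O{\left(I,E \right)} = -2 - 9 = -11$)
$\left(O{\left(4,10 \right)} + 90\right) \left(-60\right) = \left(-11 + 90\right) \left(-60\right) = 79 \left(-60\right) = -4740$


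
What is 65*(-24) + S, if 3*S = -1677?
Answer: -2119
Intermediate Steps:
S = -559 (S = (⅓)*(-1677) = -559)
65*(-24) + S = 65*(-24) - 559 = -1560 - 559 = -2119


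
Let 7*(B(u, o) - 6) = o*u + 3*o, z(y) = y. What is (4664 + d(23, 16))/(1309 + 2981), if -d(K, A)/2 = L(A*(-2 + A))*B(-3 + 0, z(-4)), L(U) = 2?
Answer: 464/429 ≈ 1.0816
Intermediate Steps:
B(u, o) = 6 + 3*o/7 + o*u/7 (B(u, o) = 6 + (o*u + 3*o)/7 = 6 + (3*o + o*u)/7 = 6 + (3*o/7 + o*u/7) = 6 + 3*o/7 + o*u/7)
d(K, A) = -24 (d(K, A) = -4*(6 + (3/7)*(-4) + (⅐)*(-4)*(-3 + 0)) = -4*(6 - 12/7 + (⅐)*(-4)*(-3)) = -4*(6 - 12/7 + 12/7) = -4*6 = -2*12 = -24)
(4664 + d(23, 16))/(1309 + 2981) = (4664 - 24)/(1309 + 2981) = 4640/4290 = 4640*(1/4290) = 464/429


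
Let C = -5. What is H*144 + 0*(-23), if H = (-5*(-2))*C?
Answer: -7200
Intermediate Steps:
H = -50 (H = -5*(-2)*(-5) = 10*(-5) = -50)
H*144 + 0*(-23) = -50*144 + 0*(-23) = -7200 + 0 = -7200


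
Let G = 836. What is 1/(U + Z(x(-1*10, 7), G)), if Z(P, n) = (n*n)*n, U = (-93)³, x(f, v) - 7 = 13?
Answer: 1/583472699 ≈ 1.7139e-9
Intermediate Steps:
x(f, v) = 20 (x(f, v) = 7 + 13 = 20)
U = -804357
Z(P, n) = n³ (Z(P, n) = n²*n = n³)
1/(U + Z(x(-1*10, 7), G)) = 1/(-804357 + 836³) = 1/(-804357 + 584277056) = 1/583472699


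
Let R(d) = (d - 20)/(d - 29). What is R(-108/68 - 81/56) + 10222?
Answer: 311762263/30497 ≈ 10223.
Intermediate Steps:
R(d) = (-20 + d)/(-29 + d)
R(-108/68 - 81/56) + 10222 = (-20 + (-108/68 - 81/56))/(-29 + (-108/68 - 81/56)) + 10222 = (-20 + (-108*1/68 - 81*1/56))/(-29 + (-108*1/68 - 81*1/56)) + 10222 = (-20 + (-27/17 - 81/56))/(-29 + (-27/17 - 81/56)) + 10222 = (-20 - 2889/952)/(-29 - 2889/952) + 10222 = -21929/952/(-30497/952) + 10222 = -952/30497*(-21929/952) + 10222 = 21929/30497 + 10222 = 311762263/30497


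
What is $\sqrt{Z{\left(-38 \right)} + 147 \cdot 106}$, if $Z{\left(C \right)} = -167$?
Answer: $\sqrt{15415} \approx 124.16$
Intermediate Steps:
$\sqrt{Z{\left(-38 \right)} + 147 \cdot 106} = \sqrt{-167 + 147 \cdot 106} = \sqrt{-167 + 15582} = \sqrt{15415}$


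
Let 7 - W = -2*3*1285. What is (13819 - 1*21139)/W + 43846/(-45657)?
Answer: -672568822/352335069 ≈ -1.9089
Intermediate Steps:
W = 7717 (W = 7 - (-2*3)*1285 = 7 - (-6)*1285 = 7 - 1*(-7710) = 7 + 7710 = 7717)
(13819 - 1*21139)/W + 43846/(-45657) = (13819 - 1*21139)/7717 + 43846/(-45657) = (13819 - 21139)*(1/7717) + 43846*(-1/45657) = -7320*1/7717 - 43846/45657 = -7320/7717 - 43846/45657 = -672568822/352335069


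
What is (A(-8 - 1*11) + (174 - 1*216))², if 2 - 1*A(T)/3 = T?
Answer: 441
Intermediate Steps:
A(T) = 6 - 3*T
(A(-8 - 1*11) + (174 - 1*216))² = ((6 - 3*(-8 - 1*11)) + (174 - 1*216))² = ((6 - 3*(-8 - 11)) + (174 - 216))² = ((6 - 3*(-19)) - 42)² = ((6 + 57) - 42)² = (63 - 42)² = 21² = 441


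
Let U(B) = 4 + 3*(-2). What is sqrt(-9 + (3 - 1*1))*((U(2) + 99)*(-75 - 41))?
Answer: -11252*I*sqrt(7) ≈ -29770.0*I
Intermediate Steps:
U(B) = -2 (U(B) = 4 - 6 = -2)
sqrt(-9 + (3 - 1*1))*((U(2) + 99)*(-75 - 41)) = sqrt(-9 + (3 - 1*1))*((-2 + 99)*(-75 - 41)) = sqrt(-9 + (3 - 1))*(97*(-116)) = sqrt(-9 + 2)*(-11252) = sqrt(-7)*(-11252) = (I*sqrt(7))*(-11252) = -11252*I*sqrt(7)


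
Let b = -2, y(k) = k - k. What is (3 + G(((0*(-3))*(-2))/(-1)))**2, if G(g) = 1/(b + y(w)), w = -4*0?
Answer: 25/4 ≈ 6.2500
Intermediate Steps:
w = 0
y(k) = 0
G(g) = -1/2 (G(g) = 1/(-2 + 0) = 1/(-2) = -1/2)
(3 + G(((0*(-3))*(-2))/(-1)))**2 = (3 - 1/2)**2 = (5/2)**2 = 25/4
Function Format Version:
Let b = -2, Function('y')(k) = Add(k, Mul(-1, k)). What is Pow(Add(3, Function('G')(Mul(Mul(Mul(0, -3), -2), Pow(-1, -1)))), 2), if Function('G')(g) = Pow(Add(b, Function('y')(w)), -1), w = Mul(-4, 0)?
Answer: Rational(25, 4) ≈ 6.2500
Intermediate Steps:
w = 0
Function('y')(k) = 0
Function('G')(g) = Rational(-1, 2) (Function('G')(g) = Pow(Add(-2, 0), -1) = Pow(-2, -1) = Rational(-1, 2))
Pow(Add(3, Function('G')(Mul(Mul(Mul(0, -3), -2), Pow(-1, -1)))), 2) = Pow(Add(3, Rational(-1, 2)), 2) = Pow(Rational(5, 2), 2) = Rational(25, 4)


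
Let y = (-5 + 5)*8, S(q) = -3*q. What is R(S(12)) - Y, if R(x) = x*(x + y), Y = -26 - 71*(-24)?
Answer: -382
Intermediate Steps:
y = 0 (y = 0*8 = 0)
Y = 1678 (Y = -26 + 1704 = 1678)
R(x) = x² (R(x) = x*(x + 0) = x*x = x²)
R(S(12)) - Y = (-3*12)² - 1*1678 = (-36)² - 1678 = 1296 - 1678 = -382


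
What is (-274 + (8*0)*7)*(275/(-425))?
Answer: 3014/17 ≈ 177.29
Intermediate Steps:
(-274 + (8*0)*7)*(275/(-425)) = (-274 + 0*7)*(275*(-1/425)) = (-274 + 0)*(-11/17) = -274*(-11/17) = 3014/17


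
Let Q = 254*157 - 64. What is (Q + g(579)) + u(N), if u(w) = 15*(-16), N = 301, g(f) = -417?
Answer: 39157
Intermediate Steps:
u(w) = -240
Q = 39814 (Q = 39878 - 64 = 39814)
(Q + g(579)) + u(N) = (39814 - 417) - 240 = 39397 - 240 = 39157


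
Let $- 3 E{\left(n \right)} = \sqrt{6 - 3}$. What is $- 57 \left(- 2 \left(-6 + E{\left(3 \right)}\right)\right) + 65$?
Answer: $-619 - 38 \sqrt{3} \approx -684.82$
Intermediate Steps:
$E{\left(n \right)} = - \frac{\sqrt{3}}{3}$ ($E{\left(n \right)} = - \frac{\sqrt{6 - 3}}{3} = - \frac{\sqrt{3}}{3}$)
$- 57 \left(- 2 \left(-6 + E{\left(3 \right)}\right)\right) + 65 = - 57 \left(- 2 \left(-6 - \frac{\sqrt{3}}{3}\right)\right) + 65 = - 57 \left(12 + \frac{2 \sqrt{3}}{3}\right) + 65 = \left(-684 - 38 \sqrt{3}\right) + 65 = -619 - 38 \sqrt{3}$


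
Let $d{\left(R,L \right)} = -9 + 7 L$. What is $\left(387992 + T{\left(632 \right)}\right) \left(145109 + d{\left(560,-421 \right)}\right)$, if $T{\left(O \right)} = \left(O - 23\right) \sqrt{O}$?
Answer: $55154226776 + 173142354 \sqrt{158} \approx 5.7331 \cdot 10^{10}$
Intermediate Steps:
$T{\left(O \right)} = \sqrt{O} \left(-23 + O\right)$ ($T{\left(O \right)} = \left(O - 23\right) \sqrt{O} = \left(-23 + O\right) \sqrt{O} = \sqrt{O} \left(-23 + O\right)$)
$\left(387992 + T{\left(632 \right)}\right) \left(145109 + d{\left(560,-421 \right)}\right) = \left(387992 + \sqrt{632} \left(-23 + 632\right)\right) \left(145109 + \left(-9 + 7 \left(-421\right)\right)\right) = \left(387992 + 2 \sqrt{158} \cdot 609\right) \left(145109 - 2956\right) = \left(387992 + 1218 \sqrt{158}\right) \left(145109 - 2956\right) = \left(387992 + 1218 \sqrt{158}\right) 142153 = 55154226776 + 173142354 \sqrt{158}$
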